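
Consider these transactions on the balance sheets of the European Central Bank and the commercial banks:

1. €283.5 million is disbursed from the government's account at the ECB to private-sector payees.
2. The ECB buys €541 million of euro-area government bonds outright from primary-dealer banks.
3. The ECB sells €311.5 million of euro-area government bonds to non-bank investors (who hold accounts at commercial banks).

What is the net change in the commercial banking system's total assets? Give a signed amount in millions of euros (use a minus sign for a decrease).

Government spending €283.5 million: bank balance sheets expand → +€283.5M.
OMO purchase (from banks) €541 million: just an asset swap on bank balance sheets → 0.
Asset sale (to non-banks) €311.5 million: bank balance sheets shrink → −€311.5M.
Net: 283.5 + 0 − 311.5 = -€28 million.

-€28 million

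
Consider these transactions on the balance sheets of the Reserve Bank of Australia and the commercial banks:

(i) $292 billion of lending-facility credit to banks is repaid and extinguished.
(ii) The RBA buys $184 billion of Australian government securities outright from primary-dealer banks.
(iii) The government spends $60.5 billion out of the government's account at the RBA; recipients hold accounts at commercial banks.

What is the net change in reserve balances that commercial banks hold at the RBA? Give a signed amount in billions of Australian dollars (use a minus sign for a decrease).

-$47.5 billion

RBA balance sheet:
  Assets:      Securities +$184B, Loans to banks −$292B
  Liabilities: Bank reserves −$47.5B, Government deposits −$60.5B
So the change in reserve balances that commercial banks hold at the RBA is -$47.5 billion.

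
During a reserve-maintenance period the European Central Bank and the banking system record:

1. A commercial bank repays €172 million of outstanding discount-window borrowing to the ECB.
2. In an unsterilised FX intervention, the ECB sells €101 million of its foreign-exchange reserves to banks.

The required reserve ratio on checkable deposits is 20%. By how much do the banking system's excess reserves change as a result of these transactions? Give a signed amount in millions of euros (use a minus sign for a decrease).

-€273 million

Discount-window repayment €172 million: reserves −€172M, deposits 0.
FX sale €101 million: reserves −€101M, deposits 0.
Totals: Δreserves = −€273M, Δdeposits = 0.
Δrequired reserves = 20% × 0 = 0.
Δexcess reserves = Δreserves − Δrequired = −€273M − (0) = -€273 million.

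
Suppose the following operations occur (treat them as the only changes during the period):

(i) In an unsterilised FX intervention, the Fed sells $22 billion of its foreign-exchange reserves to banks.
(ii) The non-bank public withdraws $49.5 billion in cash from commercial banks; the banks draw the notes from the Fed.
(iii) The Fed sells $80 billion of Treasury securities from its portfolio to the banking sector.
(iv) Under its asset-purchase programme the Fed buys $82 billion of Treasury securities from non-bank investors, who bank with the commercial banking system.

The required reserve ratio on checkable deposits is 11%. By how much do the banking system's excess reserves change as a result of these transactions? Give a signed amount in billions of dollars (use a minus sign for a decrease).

FX sale $22 billion: reserves −$22B, deposits 0.
Currency withdrawal $49.5 billion: reserves −$49.5B, deposits −$49.5B.
OMO sale (to banks) $80 billion: reserves −$80B, deposits 0.
Asset purchase (from non-banks) $82 billion: reserves +$82B, deposits +$82B.
Totals: Δreserves = −$69.5B, Δdeposits = +$32.5B.
Δrequired reserves = 11% × +$32.5B = +$3.575B.
Δexcess reserves = Δreserves − Δrequired = −$69.5B − (+$3.575B) = -$73.075 billion.

-$73.075 billion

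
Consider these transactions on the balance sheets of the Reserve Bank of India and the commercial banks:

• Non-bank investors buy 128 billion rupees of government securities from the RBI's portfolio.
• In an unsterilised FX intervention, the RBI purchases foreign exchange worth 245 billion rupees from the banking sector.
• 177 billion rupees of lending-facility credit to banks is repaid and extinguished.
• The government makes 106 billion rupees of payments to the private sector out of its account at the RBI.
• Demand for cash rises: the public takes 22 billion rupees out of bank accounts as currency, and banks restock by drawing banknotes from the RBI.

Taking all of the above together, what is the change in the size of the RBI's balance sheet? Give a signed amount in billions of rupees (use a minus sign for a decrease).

RBI balance sheet:
  Assets:      Securities −128B, Loans to banks −177B, Foreign assets +245B
  Liabilities: Bank reserves +24B, Currency in circulation +22B, Government deposits −106B
Change in total RBI assets = -60 billion.

-60 billion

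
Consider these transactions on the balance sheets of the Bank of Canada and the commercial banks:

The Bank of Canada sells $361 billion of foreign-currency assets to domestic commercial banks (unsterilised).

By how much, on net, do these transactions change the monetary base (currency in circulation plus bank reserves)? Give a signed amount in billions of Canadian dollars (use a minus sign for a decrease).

FX sale $361 billion: Bank of Canada balance sheet contracts → −$361B.

-$361 billion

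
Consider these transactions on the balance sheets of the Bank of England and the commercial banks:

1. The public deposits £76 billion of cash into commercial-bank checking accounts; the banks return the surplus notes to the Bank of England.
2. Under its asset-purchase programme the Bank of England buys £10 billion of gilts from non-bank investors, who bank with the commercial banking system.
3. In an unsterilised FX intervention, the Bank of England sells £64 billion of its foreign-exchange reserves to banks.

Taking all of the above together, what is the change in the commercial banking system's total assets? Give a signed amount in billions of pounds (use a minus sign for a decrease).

+£86 billion

Currency deposit £76 billion: bank balance sheets expand → +£76B.
Asset purchase (from non-banks) £10 billion: bank balance sheets expand → +£10B.
FX sale £64 billion: just an asset swap on bank balance sheets → 0.
Net: 76 + 10 + 0 = +£86 billion.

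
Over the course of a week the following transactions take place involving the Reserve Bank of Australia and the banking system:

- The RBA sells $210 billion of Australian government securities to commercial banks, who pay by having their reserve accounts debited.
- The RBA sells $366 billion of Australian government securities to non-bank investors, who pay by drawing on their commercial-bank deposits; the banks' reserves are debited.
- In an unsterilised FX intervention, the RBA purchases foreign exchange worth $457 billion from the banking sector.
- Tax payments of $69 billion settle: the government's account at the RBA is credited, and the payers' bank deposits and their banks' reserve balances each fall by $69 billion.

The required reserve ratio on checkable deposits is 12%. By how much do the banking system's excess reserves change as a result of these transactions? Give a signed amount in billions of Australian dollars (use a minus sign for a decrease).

-$135.8 billion

OMO sale (to banks) $210 billion: reserves −$210B, deposits 0.
Asset sale (to non-banks) $366 billion: reserves −$366B, deposits −$366B.
FX purchase $457 billion: reserves +$457B, deposits 0.
Government account inflow $69 billion: reserves −$69B, deposits −$69B.
Totals: Δreserves = −$188B, Δdeposits = −$435B.
Δrequired reserves = 12% × −$435B = −$52.2B.
Δexcess reserves = Δreserves − Δrequired = −$188B − (−$52.2B) = -$135.8 billion.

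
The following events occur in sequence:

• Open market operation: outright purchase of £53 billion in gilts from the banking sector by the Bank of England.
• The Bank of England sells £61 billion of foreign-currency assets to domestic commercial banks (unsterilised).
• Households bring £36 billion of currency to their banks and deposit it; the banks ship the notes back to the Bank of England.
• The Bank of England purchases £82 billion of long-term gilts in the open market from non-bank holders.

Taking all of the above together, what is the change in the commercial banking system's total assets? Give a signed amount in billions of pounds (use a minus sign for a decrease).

OMO purchase (from banks) £53 billion: just an asset swap on bank balance sheets → 0.
FX sale £61 billion: just an asset swap on bank balance sheets → 0.
Currency deposit £36 billion: bank balance sheets expand → +£36B.
Asset purchase (from non-banks) £82 billion: bank balance sheets expand → +£82B.
Net: 0 + 0 + 36 + 82 = +£118 billion.

+£118 billion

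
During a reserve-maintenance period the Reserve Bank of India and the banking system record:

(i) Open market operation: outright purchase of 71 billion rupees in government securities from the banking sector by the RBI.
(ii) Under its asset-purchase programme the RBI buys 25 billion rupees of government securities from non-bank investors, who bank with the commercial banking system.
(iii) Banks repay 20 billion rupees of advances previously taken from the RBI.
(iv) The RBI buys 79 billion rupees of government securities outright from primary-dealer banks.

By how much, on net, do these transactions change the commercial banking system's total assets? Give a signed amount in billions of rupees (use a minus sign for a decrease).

RBI balance sheet:
  Assets:      Securities +175B, Loans to banks −20B
  Liabilities: Bank reserves +155B
Commercial banking system:
  Assets:      Reserves at CB +155B, Securities −150B
  Liabilities: Checkable deposits +25B, Borrowings from CB −20B
Change in total bank assets = +5 billion.

+5 billion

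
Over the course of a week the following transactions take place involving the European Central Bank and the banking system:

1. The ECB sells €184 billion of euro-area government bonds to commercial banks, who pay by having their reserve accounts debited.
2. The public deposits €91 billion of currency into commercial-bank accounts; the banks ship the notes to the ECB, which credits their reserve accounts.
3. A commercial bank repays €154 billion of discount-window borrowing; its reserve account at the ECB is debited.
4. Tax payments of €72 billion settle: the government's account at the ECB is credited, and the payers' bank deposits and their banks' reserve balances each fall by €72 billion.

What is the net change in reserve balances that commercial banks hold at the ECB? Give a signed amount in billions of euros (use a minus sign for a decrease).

OMO sale (to banks) €184 billion: the buying banks pay out of their reserve balances → −€184B.
Currency deposit €91 billion: returned notes are swapped for reserve credit → +€91B.
Discount-window repayment €154 billion: repayment is debited from reserves → −€154B.
Government account inflow €72 billion: funds move from bank reserves into the government account → −€72B.
Net: −184 + 91 − 154 − 72 = -€319 billion.

-€319 billion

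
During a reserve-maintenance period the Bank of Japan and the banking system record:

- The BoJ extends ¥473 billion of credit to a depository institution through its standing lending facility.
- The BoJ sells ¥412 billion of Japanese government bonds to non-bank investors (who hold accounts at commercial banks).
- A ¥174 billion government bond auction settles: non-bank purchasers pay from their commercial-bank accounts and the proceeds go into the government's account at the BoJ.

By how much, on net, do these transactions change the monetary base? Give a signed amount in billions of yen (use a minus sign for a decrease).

-¥113 billion

BoJ balance sheet:
  Assets:      Securities −¥412B, Loans to banks +¥473B
  Liabilities: Bank reserves −¥113B, Government deposits +¥174B
Commercial banking system:
  Assets:      Reserves at CB −¥113B
  Liabilities: Checkable deposits −¥586B, Borrowings from CB +¥473B
Monetary base = currency + reserves: 0 + (−¥113B) = -¥113 billion.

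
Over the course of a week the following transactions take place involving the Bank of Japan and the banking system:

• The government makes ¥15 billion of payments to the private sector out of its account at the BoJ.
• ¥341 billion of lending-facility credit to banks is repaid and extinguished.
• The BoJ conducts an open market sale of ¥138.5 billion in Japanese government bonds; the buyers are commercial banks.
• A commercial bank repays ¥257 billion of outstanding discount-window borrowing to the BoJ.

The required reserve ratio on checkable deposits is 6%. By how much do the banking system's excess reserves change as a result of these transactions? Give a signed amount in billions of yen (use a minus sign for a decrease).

-¥722.4 billion

Government spending ¥15 billion: reserves +¥15B, deposits +¥15B.
Discount-window repayment ¥341 billion: reserves −¥341B, deposits 0.
OMO sale (to banks) ¥138.5 billion: reserves −¥138.5B, deposits 0.
Discount-window repayment ¥257 billion: reserves −¥257B, deposits 0.
Totals: Δreserves = −¥721.5B, Δdeposits = +¥15B.
Δrequired reserves = 6% × +¥15B = +¥0.9B.
Δexcess reserves = Δreserves − Δrequired = −¥721.5B − (+¥0.9B) = -¥722.4 billion.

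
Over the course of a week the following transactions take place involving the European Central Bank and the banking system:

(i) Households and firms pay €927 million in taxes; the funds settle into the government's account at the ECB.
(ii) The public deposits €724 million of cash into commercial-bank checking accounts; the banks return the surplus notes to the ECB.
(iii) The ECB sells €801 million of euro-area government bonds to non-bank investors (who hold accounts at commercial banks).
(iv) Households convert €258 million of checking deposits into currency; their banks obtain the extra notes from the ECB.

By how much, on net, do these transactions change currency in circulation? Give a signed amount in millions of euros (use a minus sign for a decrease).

ECB balance sheet:
  Assets:      Securities −€801M
  Liabilities: Bank reserves −€1262M, Currency in circulation −€466M, Government deposits +€927M
So the change in currency in circulation is -€466 million.

-€466 million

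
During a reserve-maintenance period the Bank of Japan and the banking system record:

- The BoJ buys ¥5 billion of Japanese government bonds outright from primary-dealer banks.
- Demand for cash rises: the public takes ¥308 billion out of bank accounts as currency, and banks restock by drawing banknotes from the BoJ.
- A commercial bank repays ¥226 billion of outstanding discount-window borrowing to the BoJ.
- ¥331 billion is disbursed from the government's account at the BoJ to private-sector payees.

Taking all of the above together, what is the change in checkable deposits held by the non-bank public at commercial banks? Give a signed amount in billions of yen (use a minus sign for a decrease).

+¥23 billion

BoJ balance sheet:
  Assets:      Securities +¥5B, Loans to banks −¥226B
  Liabilities: Bank reserves −¥198B, Currency in circulation +¥308B, Government deposits −¥331B
Commercial banking system:
  Assets:      Reserves at CB −¥198B, Securities −¥5B
  Liabilities: Checkable deposits +¥23B, Borrowings from CB −¥226B
So the change in checkable deposits held by the non-bank public at commercial banks is +¥23 billion.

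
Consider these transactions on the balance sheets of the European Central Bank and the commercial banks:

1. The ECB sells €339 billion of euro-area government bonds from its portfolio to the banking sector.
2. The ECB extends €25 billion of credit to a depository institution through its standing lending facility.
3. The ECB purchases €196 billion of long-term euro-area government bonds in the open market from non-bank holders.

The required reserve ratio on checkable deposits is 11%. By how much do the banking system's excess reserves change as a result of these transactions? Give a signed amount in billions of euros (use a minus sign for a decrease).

-€139.56 billion

OMO sale (to banks) €339 billion: reserves −€339B, deposits 0.
Discount-window loan €25 billion: reserves +€25B, deposits 0.
Asset purchase (from non-banks) €196 billion: reserves +€196B, deposits +€196B.
Totals: Δreserves = −€118B, Δdeposits = +€196B.
Δrequired reserves = 11% × +€196B = +€21.56B.
Δexcess reserves = Δreserves − Δrequired = −€118B − (+€21.56B) = -€139.56 billion.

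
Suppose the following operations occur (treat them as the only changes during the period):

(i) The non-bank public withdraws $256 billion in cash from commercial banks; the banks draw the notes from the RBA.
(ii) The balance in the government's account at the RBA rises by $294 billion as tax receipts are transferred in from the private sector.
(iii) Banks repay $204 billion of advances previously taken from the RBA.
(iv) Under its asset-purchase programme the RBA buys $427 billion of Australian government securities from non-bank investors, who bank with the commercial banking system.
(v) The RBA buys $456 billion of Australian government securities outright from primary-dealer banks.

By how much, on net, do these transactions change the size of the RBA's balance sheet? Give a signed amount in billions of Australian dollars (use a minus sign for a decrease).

+$679 billion

Currency withdrawal $256 billion: only the composition of liabilities changes → 0.
Government account inflow $294 billion: only the composition of liabilities changes → 0.
Discount-window repayment $204 billion: an RBA asset is shed → −$204B.
Asset purchase (from non-banks) $427 billion: an RBA asset is acquired → +$427B.
OMO purchase (from banks) $456 billion: an RBA asset is acquired → +$456B.
Net: 0 + 0 − 204 + 427 + 456 = +$679 billion.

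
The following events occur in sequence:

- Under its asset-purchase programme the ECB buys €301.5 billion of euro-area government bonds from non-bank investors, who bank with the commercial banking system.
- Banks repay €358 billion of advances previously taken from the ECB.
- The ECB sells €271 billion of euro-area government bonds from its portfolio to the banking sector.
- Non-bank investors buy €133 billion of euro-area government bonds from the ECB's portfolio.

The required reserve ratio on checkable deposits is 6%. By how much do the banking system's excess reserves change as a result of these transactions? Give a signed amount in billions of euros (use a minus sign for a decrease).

Asset purchase (from non-banks) €301.5 billion: reserves +€301.5B, deposits +€301.5B.
Discount-window repayment €358 billion: reserves −€358B, deposits 0.
OMO sale (to banks) €271 billion: reserves −€271B, deposits 0.
Asset sale (to non-banks) €133 billion: reserves −€133B, deposits −€133B.
Totals: Δreserves = −€460.5B, Δdeposits = +€168.5B.
Δrequired reserves = 6% × +€168.5B = +€10.11B.
Δexcess reserves = Δreserves − Δrequired = −€460.5B − (+€10.11B) = -€470.61 billion.

-€470.61 billion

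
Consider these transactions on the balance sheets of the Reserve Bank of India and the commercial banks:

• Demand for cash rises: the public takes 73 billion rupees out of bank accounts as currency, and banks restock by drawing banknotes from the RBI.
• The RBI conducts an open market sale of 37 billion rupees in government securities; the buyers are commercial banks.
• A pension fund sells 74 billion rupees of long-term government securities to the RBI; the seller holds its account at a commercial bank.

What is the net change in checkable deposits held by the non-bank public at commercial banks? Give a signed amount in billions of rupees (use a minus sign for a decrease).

+1 billion

Currency withdrawal 73 billion rupees: non-bank counterparties' bank balances fall → −73B.
OMO sale (to banks) 37 billion rupees: the counterparty is a bank, so public deposits are unchanged → 0.
Asset purchase (from non-banks) 74 billion rupees: non-bank counterparties' bank balances rise → +74B.
Net: −73 + 0 + 74 = +1 billion.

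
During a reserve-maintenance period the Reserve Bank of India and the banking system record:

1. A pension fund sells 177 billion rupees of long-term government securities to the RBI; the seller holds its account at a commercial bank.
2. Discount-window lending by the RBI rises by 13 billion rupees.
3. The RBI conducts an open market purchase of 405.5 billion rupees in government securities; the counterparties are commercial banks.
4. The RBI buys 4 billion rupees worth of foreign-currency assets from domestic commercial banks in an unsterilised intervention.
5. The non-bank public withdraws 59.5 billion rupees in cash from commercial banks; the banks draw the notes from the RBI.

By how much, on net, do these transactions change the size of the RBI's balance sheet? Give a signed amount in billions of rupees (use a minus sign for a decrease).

Asset purchase (from non-banks) 177 billion rupees: an RBI asset is acquired → +177B.
Discount-window loan 13 billion rupees: an RBI asset is acquired → +13B.
OMO purchase (from banks) 405.5 billion rupees: an RBI asset is acquired → +405.5B.
FX purchase 4 billion rupees: an RBI asset is acquired → +4B.
Currency withdrawal 59.5 billion rupees: only the composition of liabilities changes → 0.
Net: 177 + 13 + 405.5 + 4 + 0 = +599.5 billion.

+599.5 billion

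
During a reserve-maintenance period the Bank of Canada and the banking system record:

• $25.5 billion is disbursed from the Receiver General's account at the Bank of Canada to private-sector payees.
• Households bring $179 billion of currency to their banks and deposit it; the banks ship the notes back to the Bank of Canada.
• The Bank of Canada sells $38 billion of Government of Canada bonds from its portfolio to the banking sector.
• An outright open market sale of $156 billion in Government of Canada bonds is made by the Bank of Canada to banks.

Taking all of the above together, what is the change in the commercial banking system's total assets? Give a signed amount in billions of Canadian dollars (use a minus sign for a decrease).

+$204.5 billion

Government spending $25.5 billion: bank balance sheets expand → +$25.5B.
Currency deposit $179 billion: bank balance sheets expand → +$179B.
OMO sale (to banks) $38 billion: just an asset swap on bank balance sheets → 0.
OMO sale (to banks) $156 billion: just an asset swap on bank balance sheets → 0.
Net: 25.5 + 179 + 0 + 0 = +$204.5 billion.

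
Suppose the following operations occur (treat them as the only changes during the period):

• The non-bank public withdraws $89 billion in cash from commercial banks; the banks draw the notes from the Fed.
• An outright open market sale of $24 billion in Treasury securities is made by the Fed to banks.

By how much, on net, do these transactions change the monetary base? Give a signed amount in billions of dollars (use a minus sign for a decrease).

-$24 billion

Currency withdrawal $89 billion: just a shift between currency and reserves — both are base money → 0.
OMO sale (to banks) $24 billion: Fed balance sheet contracts → −$24B.
Net: 0 − 24 = -$24 billion.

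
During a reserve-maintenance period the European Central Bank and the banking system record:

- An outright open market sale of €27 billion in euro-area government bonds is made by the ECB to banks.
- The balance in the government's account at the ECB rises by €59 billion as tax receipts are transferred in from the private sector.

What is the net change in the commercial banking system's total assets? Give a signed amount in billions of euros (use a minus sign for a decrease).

-€59 billion

ECB balance sheet:
  Assets:      Securities −€27B
  Liabilities: Bank reserves −€86B, Government deposits +€59B
Commercial banking system:
  Assets:      Reserves at CB −€86B, Securities +€27B
  Liabilities: Checkable deposits −€59B
Change in total bank assets = -€59 billion.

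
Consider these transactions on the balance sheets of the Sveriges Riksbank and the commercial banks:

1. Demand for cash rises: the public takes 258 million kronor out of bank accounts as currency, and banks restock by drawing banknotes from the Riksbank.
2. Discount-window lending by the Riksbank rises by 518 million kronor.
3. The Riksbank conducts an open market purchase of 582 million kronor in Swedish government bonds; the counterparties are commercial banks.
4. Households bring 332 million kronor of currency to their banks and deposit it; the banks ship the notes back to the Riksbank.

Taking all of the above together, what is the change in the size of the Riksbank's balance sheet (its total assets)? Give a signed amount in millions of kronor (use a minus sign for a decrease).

+1100 million

Currency withdrawal 258 million kronor: only the composition of liabilities changes → 0.
Discount-window loan 518 million kronor: a Riksbank asset is acquired → +518M.
OMO purchase (from banks) 582 million kronor: a Riksbank asset is acquired → +582M.
Currency deposit 332 million kronor: only the composition of liabilities changes → 0.
Net: 0 + 518 + 582 + 0 = +1100 million.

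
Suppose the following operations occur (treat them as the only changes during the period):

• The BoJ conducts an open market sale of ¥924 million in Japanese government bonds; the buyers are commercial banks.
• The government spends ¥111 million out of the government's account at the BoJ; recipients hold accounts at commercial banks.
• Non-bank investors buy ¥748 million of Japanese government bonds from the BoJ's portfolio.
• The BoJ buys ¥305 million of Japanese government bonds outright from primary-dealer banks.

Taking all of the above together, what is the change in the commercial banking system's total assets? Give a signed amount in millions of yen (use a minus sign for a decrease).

-¥637 million

BoJ balance sheet:
  Assets:      Securities −¥1367M
  Liabilities: Bank reserves −¥1256M, Government deposits −¥111M
Commercial banking system:
  Assets:      Reserves at CB −¥1256M, Securities +¥619M
  Liabilities: Checkable deposits −¥637M
Change in total bank assets = -¥637 million.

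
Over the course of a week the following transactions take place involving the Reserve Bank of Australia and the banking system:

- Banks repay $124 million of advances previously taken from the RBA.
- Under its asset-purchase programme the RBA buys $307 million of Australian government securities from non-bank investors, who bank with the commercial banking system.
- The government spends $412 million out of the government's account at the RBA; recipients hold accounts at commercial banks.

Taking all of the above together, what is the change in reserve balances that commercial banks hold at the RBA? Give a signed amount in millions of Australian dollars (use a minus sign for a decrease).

Discount-window repayment $124 million: repayment is debited from reserves → −$124M.
Asset purchase (from non-banks) $307 million: the RBA pays by crediting reserve accounts → +$307M.
Government spending $412 million: government payments flow into bank reserve accounts → +$412M.
Net: −124 + 307 + 412 = +$595 million.

+$595 million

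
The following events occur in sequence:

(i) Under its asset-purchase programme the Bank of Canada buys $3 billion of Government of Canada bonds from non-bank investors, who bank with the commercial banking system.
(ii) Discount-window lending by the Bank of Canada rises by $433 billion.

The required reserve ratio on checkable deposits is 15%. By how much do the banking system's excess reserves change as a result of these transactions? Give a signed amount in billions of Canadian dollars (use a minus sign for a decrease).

Asset purchase (from non-banks) $3 billion: reserves +$3B, deposits +$3B.
Discount-window loan $433 billion: reserves +$433B, deposits 0.
Totals: Δreserves = +$436B, Δdeposits = +$3B.
Δrequired reserves = 15% × +$3B = +$0.45B.
Δexcess reserves = Δreserves − Δrequired = +$436B − (+$0.45B) = +$435.55 billion.

+$435.55 billion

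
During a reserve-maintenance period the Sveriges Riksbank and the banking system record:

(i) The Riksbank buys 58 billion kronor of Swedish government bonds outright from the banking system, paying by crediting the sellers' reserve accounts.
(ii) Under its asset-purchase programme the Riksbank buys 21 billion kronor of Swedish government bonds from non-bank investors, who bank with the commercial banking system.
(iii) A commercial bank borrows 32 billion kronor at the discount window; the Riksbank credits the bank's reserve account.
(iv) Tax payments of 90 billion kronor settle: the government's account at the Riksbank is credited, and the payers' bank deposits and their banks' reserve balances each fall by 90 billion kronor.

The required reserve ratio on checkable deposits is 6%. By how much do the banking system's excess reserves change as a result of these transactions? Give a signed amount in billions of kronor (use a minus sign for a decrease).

OMO purchase (from banks) 58 billion kronor: reserves +58B, deposits 0.
Asset purchase (from non-banks) 21 billion kronor: reserves +21B, deposits +21B.
Discount-window loan 32 billion kronor: reserves +32B, deposits 0.
Government account inflow 90 billion kronor: reserves −90B, deposits −90B.
Totals: Δreserves = +21B, Δdeposits = −69B.
Δrequired reserves = 6% × −69B = −4.14B.
Δexcess reserves = Δreserves − Δrequired = +21B − (−4.14B) = +25.14 billion.

+25.14 billion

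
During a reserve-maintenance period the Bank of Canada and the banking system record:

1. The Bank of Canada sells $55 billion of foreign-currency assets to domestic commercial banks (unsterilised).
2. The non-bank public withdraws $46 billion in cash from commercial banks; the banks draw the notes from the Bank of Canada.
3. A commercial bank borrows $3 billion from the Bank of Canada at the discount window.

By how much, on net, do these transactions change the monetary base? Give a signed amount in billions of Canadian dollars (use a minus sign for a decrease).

Bank of Canada balance sheet:
  Assets:      Loans to banks +$3B, Foreign assets −$55B
  Liabilities: Bank reserves −$98B, Currency in circulation +$46B
Commercial banking system:
  Assets:      Reserves at CB −$98B, Foreign assets +$55B
  Liabilities: Checkable deposits −$46B, Borrowings from CB +$3B
Monetary base = currency + reserves: +$46B + (−$98B) = -$52 billion.

-$52 billion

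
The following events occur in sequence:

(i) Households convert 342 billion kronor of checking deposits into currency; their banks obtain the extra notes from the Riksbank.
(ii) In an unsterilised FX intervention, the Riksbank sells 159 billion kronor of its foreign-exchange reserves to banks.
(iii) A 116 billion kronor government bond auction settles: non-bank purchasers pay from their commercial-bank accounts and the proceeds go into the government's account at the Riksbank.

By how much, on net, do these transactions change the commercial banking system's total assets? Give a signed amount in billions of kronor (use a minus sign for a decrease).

Currency withdrawal 342 billion kronor: bank balance sheets shrink → −342B.
FX sale 159 billion kronor: just an asset swap on bank balance sheets → 0.
Government account inflow 116 billion kronor: bank balance sheets shrink → −116B.
Net: −342 + 0 − 116 = -458 billion.

-458 billion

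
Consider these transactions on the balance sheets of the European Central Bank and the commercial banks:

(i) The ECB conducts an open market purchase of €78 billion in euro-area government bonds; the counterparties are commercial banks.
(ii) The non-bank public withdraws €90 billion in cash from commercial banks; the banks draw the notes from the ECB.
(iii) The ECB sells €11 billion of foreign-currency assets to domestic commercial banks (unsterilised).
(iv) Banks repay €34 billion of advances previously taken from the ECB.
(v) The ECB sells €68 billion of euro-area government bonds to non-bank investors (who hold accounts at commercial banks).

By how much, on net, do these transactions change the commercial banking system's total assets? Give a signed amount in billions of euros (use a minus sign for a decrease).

-€192 billion

ECB balance sheet:
  Assets:      Securities +€10B, Loans to banks −€34B, Foreign assets −€11B
  Liabilities: Bank reserves −€125B, Currency in circulation +€90B
Commercial banking system:
  Assets:      Reserves at CB −€125B, Securities −€78B, Foreign assets +€11B
  Liabilities: Checkable deposits −€158B, Borrowings from CB −€34B
Change in total bank assets = -€192 billion.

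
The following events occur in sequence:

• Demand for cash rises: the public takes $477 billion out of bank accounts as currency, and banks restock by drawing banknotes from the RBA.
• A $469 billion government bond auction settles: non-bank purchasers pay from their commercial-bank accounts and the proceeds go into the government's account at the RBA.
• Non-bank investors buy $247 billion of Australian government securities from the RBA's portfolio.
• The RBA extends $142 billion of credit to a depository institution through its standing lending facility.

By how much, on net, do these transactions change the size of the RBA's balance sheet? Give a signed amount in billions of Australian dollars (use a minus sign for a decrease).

-$105 billion

Currency withdrawal $477 billion: only the composition of liabilities changes → 0.
Government account inflow $469 billion: only the composition of liabilities changes → 0.
Asset sale (to non-banks) $247 billion: an RBA asset is shed → −$247B.
Discount-window loan $142 billion: an RBA asset is acquired → +$142B.
Net: 0 + 0 − 247 + 142 = -$105 billion.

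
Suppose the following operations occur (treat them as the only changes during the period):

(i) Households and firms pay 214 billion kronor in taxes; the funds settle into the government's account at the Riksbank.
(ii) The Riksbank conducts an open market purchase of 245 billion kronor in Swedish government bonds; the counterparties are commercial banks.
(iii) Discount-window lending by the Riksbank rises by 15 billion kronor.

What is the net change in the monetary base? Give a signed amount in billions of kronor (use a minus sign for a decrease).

Riksbank balance sheet:
  Assets:      Securities +245B, Loans to banks +15B
  Liabilities: Bank reserves +46B, Government deposits +214B
Commercial banking system:
  Assets:      Reserves at CB +46B, Securities −245B
  Liabilities: Checkable deposits −214B, Borrowings from CB +15B
Monetary base = currency + reserves: 0 + (+46B) = +46 billion.

+46 billion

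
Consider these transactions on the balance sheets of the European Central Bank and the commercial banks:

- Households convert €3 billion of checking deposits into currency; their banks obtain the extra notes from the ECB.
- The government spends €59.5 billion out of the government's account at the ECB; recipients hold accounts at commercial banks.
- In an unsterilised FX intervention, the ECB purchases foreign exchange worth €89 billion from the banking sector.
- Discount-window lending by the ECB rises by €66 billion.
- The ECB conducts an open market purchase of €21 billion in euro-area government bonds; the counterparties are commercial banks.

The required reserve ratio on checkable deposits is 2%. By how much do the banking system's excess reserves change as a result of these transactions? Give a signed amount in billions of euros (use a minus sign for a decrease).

Currency withdrawal €3 billion: reserves −€3B, deposits −€3B.
Government spending €59.5 billion: reserves +€59.5B, deposits +€59.5B.
FX purchase €89 billion: reserves +€89B, deposits 0.
Discount-window loan €66 billion: reserves +€66B, deposits 0.
OMO purchase (from banks) €21 billion: reserves +€21B, deposits 0.
Totals: Δreserves = +€232.5B, Δdeposits = +€56.5B.
Δrequired reserves = 2% × +€56.5B = +€1.13B.
Δexcess reserves = Δreserves − Δrequired = +€232.5B − (+€1.13B) = +€231.37 billion.

+€231.37 billion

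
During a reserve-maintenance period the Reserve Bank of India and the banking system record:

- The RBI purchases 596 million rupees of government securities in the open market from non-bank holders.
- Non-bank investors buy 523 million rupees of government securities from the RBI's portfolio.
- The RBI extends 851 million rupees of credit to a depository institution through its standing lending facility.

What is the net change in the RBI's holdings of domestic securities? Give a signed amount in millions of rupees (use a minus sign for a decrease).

RBI balance sheet:
  Assets:      Securities +73M, Loans to banks +851M
  Liabilities: Bank reserves +924M
So the change in the RBI's holdings of domestic securities is +73 million.

+73 million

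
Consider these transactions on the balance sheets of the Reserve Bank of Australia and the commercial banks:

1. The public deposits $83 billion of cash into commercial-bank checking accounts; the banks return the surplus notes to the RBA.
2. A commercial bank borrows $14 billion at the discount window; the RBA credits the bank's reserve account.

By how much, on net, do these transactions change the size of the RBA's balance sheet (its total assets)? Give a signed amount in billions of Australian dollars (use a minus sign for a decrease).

+$14 billion

Currency deposit $83 billion: only the composition of liabilities changes → 0.
Discount-window loan $14 billion: an RBA asset is acquired → +$14B.
Net: 0 + 14 = +$14 billion.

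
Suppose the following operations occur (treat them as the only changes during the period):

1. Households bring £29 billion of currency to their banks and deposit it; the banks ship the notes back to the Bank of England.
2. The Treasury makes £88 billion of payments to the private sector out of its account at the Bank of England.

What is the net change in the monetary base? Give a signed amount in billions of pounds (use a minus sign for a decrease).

+£88 billion

Currency deposit £29 billion: just a shift between currency and reserves — both are base money → 0.
Government spending £88 billion: a non-base liability converts back to reserves → +£88B.
Net: 0 + 88 = +£88 billion.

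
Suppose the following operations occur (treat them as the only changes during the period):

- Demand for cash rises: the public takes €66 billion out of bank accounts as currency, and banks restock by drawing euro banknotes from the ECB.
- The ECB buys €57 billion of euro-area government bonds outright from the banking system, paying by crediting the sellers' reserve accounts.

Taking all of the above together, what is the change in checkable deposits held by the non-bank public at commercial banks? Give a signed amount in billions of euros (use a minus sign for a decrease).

ECB balance sheet:
  Assets:      Securities +€57B
  Liabilities: Bank reserves −€9B, Currency in circulation +€66B
Commercial banking system:
  Assets:      Reserves at CB −€9B, Securities −€57B
  Liabilities: Checkable deposits −€66B
So the change in checkable deposits held by the non-bank public at commercial banks is -€66 billion.

-€66 billion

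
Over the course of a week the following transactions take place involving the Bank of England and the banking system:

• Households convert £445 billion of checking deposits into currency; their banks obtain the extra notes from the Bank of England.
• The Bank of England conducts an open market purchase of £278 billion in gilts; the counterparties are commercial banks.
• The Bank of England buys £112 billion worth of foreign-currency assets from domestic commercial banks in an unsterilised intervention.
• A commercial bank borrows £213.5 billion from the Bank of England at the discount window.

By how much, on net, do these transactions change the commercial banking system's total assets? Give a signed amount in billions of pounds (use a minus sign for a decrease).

Bank of England balance sheet:
  Assets:      Securities +£278B, Loans to banks +£213.5B, Foreign assets +£112B
  Liabilities: Bank reserves +£158.5B, Currency in circulation +£445B
Commercial banking system:
  Assets:      Reserves at CB +£158.5B, Securities −£278B, Foreign assets −£112B
  Liabilities: Checkable deposits −£445B, Borrowings from CB +£213.5B
Change in total bank assets = -£231.5 billion.

-£231.5 billion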